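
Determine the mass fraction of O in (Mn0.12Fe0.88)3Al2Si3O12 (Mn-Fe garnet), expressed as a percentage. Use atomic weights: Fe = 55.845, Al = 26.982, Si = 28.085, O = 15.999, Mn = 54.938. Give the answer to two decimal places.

Molar mass of (Mn0.12Fe0.88)3Al2Si3O12: 0.36*54.938 + 2.64*55.845 + 2*26.982 + 3*28.085 + 12*15.999 = 497.415 g/mol.
Mass of O per formula unit: 12 × 15.999 = 191.988 g.
Weight fraction O = 191.988 / 497.415 = 0.3860.

38.60 mass %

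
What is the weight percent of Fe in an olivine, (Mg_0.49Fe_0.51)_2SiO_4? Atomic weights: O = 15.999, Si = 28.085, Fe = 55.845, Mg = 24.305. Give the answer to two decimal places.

32.95 weight percent

M((Mg_0.49Fe_0.51)_2SiO_4) = 172.862 g/mol.
Fe contributes 1.02 × 55.845 = 56.962 g per mole.
56.962/172.862 = 0.3295 → 32.95%.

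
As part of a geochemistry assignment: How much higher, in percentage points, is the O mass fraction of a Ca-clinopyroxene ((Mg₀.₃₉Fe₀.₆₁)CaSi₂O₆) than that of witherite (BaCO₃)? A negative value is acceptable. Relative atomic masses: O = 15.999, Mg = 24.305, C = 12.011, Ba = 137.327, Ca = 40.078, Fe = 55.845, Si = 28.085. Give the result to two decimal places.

O in (Mg₀.₃₉Fe₀.₆₁)CaSi₂O₆: molar mass 235.786 g/mol; 6×15.999 = 95.994 g → 40.71 wt%.
O in BaCO₃: molar mass 197.335 g/mol; 3×15.999 = 47.997 g → 24.32 wt%.
Difference = 40.71 − 24.32 = 16.39 percentage points.

16.39 percentage points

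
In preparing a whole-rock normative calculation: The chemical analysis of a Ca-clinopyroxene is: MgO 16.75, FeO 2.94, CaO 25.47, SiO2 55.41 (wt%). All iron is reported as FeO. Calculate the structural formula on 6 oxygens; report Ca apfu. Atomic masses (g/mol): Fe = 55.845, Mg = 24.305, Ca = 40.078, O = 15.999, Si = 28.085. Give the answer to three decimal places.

0.989 Ca apfu

MgO: 16.75/40.304 = 0.41559 mol → 0.41559 mol Mg, 0.41559 mol O.
FeO: 2.94/71.844 = 0.04092 mol → 0.04092 mol Fe, 0.04092 mol O.
CaO: 25.47/56.077 = 0.45420 mol → 0.45420 mol Ca, 0.45420 mol O.
SiO2: 55.41/60.083 = 0.92222 mol → 0.92222 mol Si, 1.84444 mol O.
Total oxygen = 2.75515 mol. Normalization factor = 6/2.75515 = 2.17774.
Ca per 6 O = 0.45420 × 2.17774 = 0.989.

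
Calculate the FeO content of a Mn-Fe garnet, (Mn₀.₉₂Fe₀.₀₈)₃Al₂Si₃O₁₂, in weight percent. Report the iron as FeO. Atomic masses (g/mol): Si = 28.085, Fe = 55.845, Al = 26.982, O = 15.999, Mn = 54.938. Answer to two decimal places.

Formula mass = 495.239 g/mol.
0.24 Fe → 0.2400 mol FeO per formula unit; M(FeO) = 71.844, so FeO mass = 17.243 g.
17.243/495.239 × 100 = 3.48 wt%.

3.48 wt%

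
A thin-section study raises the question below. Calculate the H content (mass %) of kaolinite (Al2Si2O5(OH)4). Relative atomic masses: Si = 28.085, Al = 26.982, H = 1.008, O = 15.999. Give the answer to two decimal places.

Formula mass = 2*26.982 + 2*28.085 + 9*15.999 + 4*1.008 = 258.157 g/mol, of which 4.032 g is H.
So H makes up 4.032/258.157 = 0.0156 of the mass, i.e. 1.56%.

1.56 mass %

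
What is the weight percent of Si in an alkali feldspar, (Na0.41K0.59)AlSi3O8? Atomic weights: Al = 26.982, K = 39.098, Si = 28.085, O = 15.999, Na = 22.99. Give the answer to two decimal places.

Formula mass = 0.41·22.99 + 0.59·39.098 + 1·26.982 + 3·28.085 + 8·15.999 = 271.723 g/mol, of which 84.255 g is Si.
So Si makes up 84.255/271.723 = 0.3101 of the mass, i.e. 31.01%.

31.01 mass %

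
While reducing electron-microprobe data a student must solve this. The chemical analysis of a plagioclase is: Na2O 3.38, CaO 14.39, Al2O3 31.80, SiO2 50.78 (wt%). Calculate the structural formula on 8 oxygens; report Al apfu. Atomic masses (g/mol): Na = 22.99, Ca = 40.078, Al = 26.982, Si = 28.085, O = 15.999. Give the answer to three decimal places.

Na2O (M=61.979): mol = 0.05453; Na = 0.10906, O = 0.05453.
CaO (M=56.077): mol = 0.25661; Ca = 0.25661, O = 0.25661.
Al2O3 (M=101.961): mol = 0.31188; Al = 0.62376, O = 0.93564.
SiO2 (M=60.083): mol = 0.84516; Si = 0.84516, O = 1.69032.
ΣO = 2.93710; factor = 8/ΣO = 2.72378.
Al apfu = 0.62376 × 2.72378 = 1.699.

1.699 Al apfu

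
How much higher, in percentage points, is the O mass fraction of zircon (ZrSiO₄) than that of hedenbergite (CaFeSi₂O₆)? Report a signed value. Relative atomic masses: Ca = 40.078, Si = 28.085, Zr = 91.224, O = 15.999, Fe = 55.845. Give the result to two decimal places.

First mineral: 63.996 g O in 183.305 g formula = 34.91 wt% O.
Second mineral: 95.994 g O in 248.087 g formula = 38.69 wt% O.
34.91% − 38.69% gives a difference of -3.78 percentage points.

-3.78 percentage points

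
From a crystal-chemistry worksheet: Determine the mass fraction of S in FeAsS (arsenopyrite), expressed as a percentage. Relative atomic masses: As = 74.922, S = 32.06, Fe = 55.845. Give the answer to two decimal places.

19.69 weight percent

Formula mass = 1·55.845 + 1·74.922 + 1·32.06 = 162.827 g/mol, of which 32.060 g is S.
So S makes up 32.060/162.827 = 0.1969 of the mass, i.e. 19.69%.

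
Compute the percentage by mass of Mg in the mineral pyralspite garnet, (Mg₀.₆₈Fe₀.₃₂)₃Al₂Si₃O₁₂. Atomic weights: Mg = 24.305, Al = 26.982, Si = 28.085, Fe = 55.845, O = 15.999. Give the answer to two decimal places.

11.44 wt%

Formula mass = 2.04×24.305 + 0.96×55.845 + 2×26.982 + 3×28.085 + 12×15.999 = 433.400 g/mol, of which 49.582 g is Mg.
So Mg makes up 49.582/433.400 = 0.1144 of the mass, i.e. 11.44%.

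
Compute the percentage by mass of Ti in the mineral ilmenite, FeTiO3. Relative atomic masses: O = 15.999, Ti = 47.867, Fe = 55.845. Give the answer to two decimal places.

M(FeTiO3) = 151.709 g/mol.
Ti contributes 1 × 47.867 = 47.867 g per mole.
47.867/151.709 = 0.3155 → 31.55%.

31.55 mass %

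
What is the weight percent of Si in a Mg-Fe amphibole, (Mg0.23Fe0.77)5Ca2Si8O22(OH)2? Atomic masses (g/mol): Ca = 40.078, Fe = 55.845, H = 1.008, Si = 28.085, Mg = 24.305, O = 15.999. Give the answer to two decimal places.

24.06 mass %

Formula mass = 1.15·24.305 + 3.85·55.845 + 2·40.078 + 8·28.085 + 24·15.999 + 2·1.008 = 933.782 g/mol, of which 224.680 g is Si.
So Si makes up 224.680/933.782 = 0.2406 of the mass, i.e. 24.06%.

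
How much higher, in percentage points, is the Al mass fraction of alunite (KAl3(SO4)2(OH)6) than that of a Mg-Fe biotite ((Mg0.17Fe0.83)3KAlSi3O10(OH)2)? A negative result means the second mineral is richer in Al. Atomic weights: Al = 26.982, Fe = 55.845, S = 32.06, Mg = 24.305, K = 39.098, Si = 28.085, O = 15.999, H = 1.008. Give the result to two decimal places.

14.10 percentage points

M(KAl3(SO4)2(OH)6) = 414.198 g/mol, so wt% Al = 80.946/414.198 × 100 = 19.54%.
M((Mg0.17Fe0.83)3KAlSi3O10(OH)2) = 495.789 g/mol, so wt% Al = 26.982/495.789 × 100 = 5.44%.
19.54 − 5.44 = 14.10 pp.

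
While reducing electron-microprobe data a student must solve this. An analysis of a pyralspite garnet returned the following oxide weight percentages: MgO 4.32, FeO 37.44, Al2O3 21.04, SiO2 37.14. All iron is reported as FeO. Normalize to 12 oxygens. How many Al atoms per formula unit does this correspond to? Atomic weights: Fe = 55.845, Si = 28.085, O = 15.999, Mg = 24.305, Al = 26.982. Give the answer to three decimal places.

MgO (M=40.304): mol = 0.10719; Mg = 0.10719, O = 0.10719.
FeO (M=71.844): mol = 0.52113; Fe = 0.52113, O = 0.52113.
Al2O3 (M=101.961): mol = 0.20635; Al = 0.41270, O = 0.61905.
SiO2 (M=60.083): mol = 0.61814; Si = 0.61814, O = 1.23628.
ΣO = 2.48365; factor = 12/ΣO = 4.83160.
Al apfu = 0.41270 × 4.83160 = 1.994.

1.994 Al apfu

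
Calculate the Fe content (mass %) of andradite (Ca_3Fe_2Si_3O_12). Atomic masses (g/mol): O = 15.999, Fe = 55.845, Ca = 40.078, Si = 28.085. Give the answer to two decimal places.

21.98 mass %

M(Ca_3Fe_2Si_3O_12) = 508.167 g/mol.
Fe contributes 2 × 55.845 = 111.690 g per mole.
111.690/508.167 = 0.2198 → 21.98%.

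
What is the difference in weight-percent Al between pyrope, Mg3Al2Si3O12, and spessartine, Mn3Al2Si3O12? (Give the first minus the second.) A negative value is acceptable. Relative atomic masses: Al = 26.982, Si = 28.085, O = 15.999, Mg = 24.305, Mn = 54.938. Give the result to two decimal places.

2.49 percentage points

First mineral: 53.964 g Al in 403.122 g formula = 13.39 wt% Al.
Second mineral: 53.964 g Al in 495.021 g formula = 10.90 wt% Al.
13.39% − 10.90% gives a difference of 2.49 percentage points.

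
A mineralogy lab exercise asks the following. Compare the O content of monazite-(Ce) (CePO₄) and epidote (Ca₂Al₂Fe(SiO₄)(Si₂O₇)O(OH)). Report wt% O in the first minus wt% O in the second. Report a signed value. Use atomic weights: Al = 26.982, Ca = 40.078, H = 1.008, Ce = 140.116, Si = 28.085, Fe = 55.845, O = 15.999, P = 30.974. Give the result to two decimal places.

O in CePO₄: molar mass 235.086 g/mol; 4×15.999 = 63.996 g → 27.22 wt%.
O in Ca₂Al₂Fe(SiO₄)(Si₂O₇)O(OH): molar mass 483.215 g/mol; 13×15.999 = 207.987 g → 43.04 wt%.
Difference = 27.22 − 43.04 = -15.82 percentage points.

-15.82 percentage points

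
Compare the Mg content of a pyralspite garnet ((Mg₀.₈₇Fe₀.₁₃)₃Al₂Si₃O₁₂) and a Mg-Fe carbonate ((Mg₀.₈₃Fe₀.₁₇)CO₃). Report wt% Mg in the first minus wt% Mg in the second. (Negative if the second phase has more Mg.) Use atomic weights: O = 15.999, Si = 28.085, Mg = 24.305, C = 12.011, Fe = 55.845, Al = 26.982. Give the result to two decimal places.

-7.23 percentage points

First mineral: 63.436 g Mg in 415.423 g formula = 15.27 wt% Mg.
Second mineral: 20.173 g Mg in 89.675 g formula = 22.50 wt% Mg.
15.27% − 22.50% gives a difference of -7.23 percentage points.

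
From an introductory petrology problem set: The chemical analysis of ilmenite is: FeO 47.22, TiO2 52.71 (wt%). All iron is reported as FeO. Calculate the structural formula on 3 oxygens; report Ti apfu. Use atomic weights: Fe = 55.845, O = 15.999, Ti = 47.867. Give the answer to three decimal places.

1.001 Ti apfu

FeO (M=71.844): mol = 0.65726; Fe = 0.65726, O = 0.65726.
TiO2 (M=79.865): mol = 0.65999; Ti = 0.65999, O = 1.31998.
ΣO = 1.97724; factor = 3/ΣO = 1.51727.
Ti apfu = 0.65999 × 1.51727 = 1.001.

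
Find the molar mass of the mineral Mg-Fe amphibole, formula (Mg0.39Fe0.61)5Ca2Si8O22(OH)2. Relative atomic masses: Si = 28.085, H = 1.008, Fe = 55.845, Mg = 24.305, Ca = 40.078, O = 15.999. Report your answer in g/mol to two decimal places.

908.55 g/mol

M = 1.95·24.305 + 3.05·55.845 + 2·40.078 + 8·28.085 + 24·15.999 + 2·1.008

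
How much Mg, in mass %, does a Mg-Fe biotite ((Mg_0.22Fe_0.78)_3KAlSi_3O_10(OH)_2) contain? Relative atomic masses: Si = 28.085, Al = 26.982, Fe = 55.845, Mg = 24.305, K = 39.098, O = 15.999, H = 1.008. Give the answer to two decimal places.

Formula mass = 0.66×24.305 + 2.34×55.845 + 1×39.098 + 1×26.982 + 3×28.085 + 12×15.999 + 2×1.008 = 491.058 g/mol, of which 16.041 g is Mg.
So Mg makes up 16.041/491.058 = 0.0327 of the mass, i.e. 3.27%.

3.27 mass %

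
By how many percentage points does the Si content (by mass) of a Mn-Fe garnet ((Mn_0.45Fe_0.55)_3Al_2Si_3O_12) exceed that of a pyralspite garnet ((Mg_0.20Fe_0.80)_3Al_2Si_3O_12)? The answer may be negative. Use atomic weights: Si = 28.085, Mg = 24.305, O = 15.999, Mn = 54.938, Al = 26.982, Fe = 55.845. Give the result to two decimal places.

-0.63 percentage points

First mineral: 84.255 g Si in 496.518 g formula = 16.97 wt% Si.
Second mineral: 84.255 g Si in 478.818 g formula = 17.60 wt% Si.
16.97% − 17.60% gives a difference of -0.63 percentage points.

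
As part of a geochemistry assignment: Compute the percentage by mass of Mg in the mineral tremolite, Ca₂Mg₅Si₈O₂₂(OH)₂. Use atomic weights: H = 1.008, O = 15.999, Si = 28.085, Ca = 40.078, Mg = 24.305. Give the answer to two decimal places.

14.96 mass %

Molar mass of Ca₂Mg₅Si₈O₂₂(OH)₂: 2*40.078 + 5*24.305 + 8*28.085 + 24*15.999 + 2*1.008 = 812.353 g/mol.
Mass of Mg per formula unit: 5 × 24.305 = 121.525 g.
Weight fraction Mg = 121.525 / 812.353 = 0.1496.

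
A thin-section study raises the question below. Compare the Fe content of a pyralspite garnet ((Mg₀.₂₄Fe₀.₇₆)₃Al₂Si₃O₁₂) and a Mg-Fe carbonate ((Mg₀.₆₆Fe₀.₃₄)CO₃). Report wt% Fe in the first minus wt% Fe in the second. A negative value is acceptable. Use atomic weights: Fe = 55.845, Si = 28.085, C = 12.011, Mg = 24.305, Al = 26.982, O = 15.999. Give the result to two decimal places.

6.82 percentage points

Fe in (Mg₀.₂₄Fe₀.₇₆)₃Al₂Si₃O₁₂: molar mass 475.033 g/mol; 2.28×55.845 = 127.327 g → 26.80 wt%.
Fe in (Mg₀.₆₆Fe₀.₃₄)CO₃: molar mass 95.037 g/mol; 0.34×55.845 = 18.987 g → 19.98 wt%.
Difference = 26.80 − 19.98 = 6.82 percentage points.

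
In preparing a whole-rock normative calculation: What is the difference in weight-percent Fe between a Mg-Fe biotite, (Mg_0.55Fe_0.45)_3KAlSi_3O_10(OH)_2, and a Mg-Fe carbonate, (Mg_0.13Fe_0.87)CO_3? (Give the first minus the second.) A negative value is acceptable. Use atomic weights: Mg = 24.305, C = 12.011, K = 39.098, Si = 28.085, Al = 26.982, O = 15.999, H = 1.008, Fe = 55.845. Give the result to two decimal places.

-27.08 percentage points

First mineral: 75.391 g Fe in 459.833 g formula = 16.40 wt% Fe.
Second mineral: 48.585 g Fe in 111.753 g formula = 43.48 wt% Fe.
16.40% − 43.48% gives a difference of -27.08 percentage points.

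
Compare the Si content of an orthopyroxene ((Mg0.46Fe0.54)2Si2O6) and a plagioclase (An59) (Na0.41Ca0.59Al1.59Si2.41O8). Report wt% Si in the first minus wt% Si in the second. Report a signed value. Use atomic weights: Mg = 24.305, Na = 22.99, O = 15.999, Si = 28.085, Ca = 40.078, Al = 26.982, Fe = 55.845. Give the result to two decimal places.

First mineral: 56.170 g Si in 234.837 g formula = 23.92 wt% Si.
Second mineral: 67.685 g Si in 271.650 g formula = 24.92 wt% Si.
23.92% − 24.92% gives a difference of -1.00 percentage points.

-1.00 percentage points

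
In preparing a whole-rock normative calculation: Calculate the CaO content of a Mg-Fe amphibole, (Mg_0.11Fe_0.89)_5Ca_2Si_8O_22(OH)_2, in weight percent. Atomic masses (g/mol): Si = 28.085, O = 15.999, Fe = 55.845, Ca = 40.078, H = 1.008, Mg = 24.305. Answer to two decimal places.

M((Mg_0.11Fe_0.89)_5Ca_2Si_8O_22(OH)_2) = 952.706 g/mol; M(CaO) = 56.077 g/mol.
Moles CaO per formula unit = 2 Ca ÷ 1 = 2.0000.
CaO fraction = (2.0000 × 56.077) / 952.706 = 112.154/952.706 = 0.1177.

11.77 wt%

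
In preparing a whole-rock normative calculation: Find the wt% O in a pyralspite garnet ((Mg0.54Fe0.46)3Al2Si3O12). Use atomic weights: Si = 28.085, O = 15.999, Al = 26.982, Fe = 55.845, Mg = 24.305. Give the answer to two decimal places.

42.98 wt%

Formula mass = 1.62·24.305 + 1.38·55.845 + 2·26.982 + 3·28.085 + 12·15.999 = 446.647 g/mol, of which 191.988 g is O.
So O makes up 191.988/446.647 = 0.4298 of the mass, i.e. 42.98%.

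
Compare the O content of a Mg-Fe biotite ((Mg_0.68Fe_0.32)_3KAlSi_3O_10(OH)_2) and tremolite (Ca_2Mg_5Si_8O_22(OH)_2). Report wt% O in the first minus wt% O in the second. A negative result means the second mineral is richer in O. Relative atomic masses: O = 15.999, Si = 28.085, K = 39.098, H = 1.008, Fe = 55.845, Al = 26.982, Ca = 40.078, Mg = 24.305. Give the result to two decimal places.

-4.37 percentage points

O in (Mg_0.68Fe_0.32)_3KAlSi_3O_10(OH)_2: molar mass 447.532 g/mol; 12×15.999 = 191.988 g → 42.90 wt%.
O in Ca_2Mg_5Si_8O_22(OH)_2: molar mass 812.353 g/mol; 24×15.999 = 383.976 g → 47.27 wt%.
Difference = 42.90 − 47.27 = -4.37 percentage points.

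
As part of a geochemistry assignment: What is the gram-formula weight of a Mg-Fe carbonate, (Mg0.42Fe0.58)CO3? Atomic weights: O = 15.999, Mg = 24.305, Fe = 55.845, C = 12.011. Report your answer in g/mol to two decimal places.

M = 0.42(24.305) + 0.58(55.845) + 1(12.011) + 3(15.999)

102.61 g/mol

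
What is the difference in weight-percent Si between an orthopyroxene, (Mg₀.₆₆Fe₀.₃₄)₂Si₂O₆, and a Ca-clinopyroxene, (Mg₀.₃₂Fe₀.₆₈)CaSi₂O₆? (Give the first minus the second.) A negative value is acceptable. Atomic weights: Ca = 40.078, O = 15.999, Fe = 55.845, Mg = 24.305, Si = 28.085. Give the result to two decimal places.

Si in (Mg₀.₆₆Fe₀.₃₄)₂Si₂O₆: molar mass 222.221 g/mol; 2×28.085 = 56.170 g → 25.28 wt%.
Si in (Mg₀.₃₂Fe₀.₆₈)CaSi₂O₆: molar mass 237.994 g/mol; 2×28.085 = 56.170 g → 23.60 wt%.
Difference = 25.28 − 23.60 = 1.68 percentage points.

1.68 percentage points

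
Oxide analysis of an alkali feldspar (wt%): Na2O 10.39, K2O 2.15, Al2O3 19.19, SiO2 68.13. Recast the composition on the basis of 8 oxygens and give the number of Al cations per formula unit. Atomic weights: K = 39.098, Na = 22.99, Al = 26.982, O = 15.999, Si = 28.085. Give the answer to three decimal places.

Na2O: 10.39/61.979 = 0.16764 mol → 0.33528 mol Na, 0.16764 mol O.
K2O: 2.15/94.195 = 0.02282 mol → 0.04564 mol K, 0.02282 mol O.
Al2O3: 19.19/101.961 = 0.18821 mol → 0.37642 mol Al, 0.56463 mol O.
SiO2: 68.13/60.083 = 1.13393 mol → 1.13393 mol Si, 2.26786 mol O.
Total oxygen = 3.02295 mol. Normalization factor = 8/3.02295 = 2.64642.
Al per 8 O = 0.37642 × 2.64642 = 0.996.

0.996 Al apfu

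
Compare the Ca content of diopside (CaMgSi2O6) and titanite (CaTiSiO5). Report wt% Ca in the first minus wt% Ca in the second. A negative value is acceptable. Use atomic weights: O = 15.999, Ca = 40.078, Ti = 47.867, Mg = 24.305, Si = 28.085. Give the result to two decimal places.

-1.94 percentage points

Ca in CaMgSi2O6: molar mass 216.547 g/mol; 1×40.078 = 40.078 g → 18.51 wt%.
Ca in CaTiSiO5: molar mass 196.025 g/mol; 1×40.078 = 40.078 g → 20.45 wt%.
Difference = 18.51 − 20.45 = -1.94 percentage points.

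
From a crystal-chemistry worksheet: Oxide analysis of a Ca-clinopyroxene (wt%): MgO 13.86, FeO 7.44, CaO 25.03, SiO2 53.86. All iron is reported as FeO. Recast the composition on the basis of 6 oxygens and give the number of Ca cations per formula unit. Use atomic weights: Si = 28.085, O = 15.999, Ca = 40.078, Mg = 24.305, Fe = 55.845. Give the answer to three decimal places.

MgO (M=40.304): mol = 0.34389; Mg = 0.34389, O = 0.34389.
FeO (M=71.844): mol = 0.10356; Fe = 0.10356, O = 0.10356.
CaO (M=56.077): mol = 0.44635; Ca = 0.44635, O = 0.44635.
SiO2 (M=60.083): mol = 0.89643; Si = 0.89643, O = 1.79286.
ΣO = 2.68666; factor = 6/ΣO = 2.23326.
Ca apfu = 0.44635 × 2.23326 = 0.997.

0.997 Ca apfu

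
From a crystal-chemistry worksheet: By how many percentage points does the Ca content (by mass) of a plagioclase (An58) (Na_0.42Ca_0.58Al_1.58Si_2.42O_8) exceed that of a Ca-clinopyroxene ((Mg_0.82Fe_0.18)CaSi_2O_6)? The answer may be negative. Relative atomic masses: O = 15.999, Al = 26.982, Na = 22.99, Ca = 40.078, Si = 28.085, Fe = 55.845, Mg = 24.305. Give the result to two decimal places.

M(Na_0.42Ca_0.58Al_1.58Si_2.42O_8) = 271.490 g/mol, so wt% Ca = 23.245/271.490 × 100 = 8.56%.
M((Mg_0.82Fe_0.18)CaSi_2O_6) = 222.224 g/mol, so wt% Ca = 40.078/222.224 × 100 = 18.03%.
8.56 − 18.03 = -9.47 pp.

-9.47 percentage points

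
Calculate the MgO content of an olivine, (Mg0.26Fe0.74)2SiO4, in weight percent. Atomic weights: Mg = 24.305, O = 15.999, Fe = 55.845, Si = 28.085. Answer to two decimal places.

Formula mass = 187.370 g/mol.
0.52 Mg → 0.5200 mol MgO per formula unit; M(MgO) = 40.304, so MgO mass = 20.958 g.
20.958/187.370 × 100 = 11.19 wt%.

11.19 wt%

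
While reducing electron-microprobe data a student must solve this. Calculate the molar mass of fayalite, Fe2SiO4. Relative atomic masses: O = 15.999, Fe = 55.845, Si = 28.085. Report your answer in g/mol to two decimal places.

203.77 g/mol

Fe: 2 × 55.845 = 111.6900
Si: 1 × 28.085 = 28.0850
O: 4 × 15.999 = 63.9960
Summing the contributions gives the formula mass.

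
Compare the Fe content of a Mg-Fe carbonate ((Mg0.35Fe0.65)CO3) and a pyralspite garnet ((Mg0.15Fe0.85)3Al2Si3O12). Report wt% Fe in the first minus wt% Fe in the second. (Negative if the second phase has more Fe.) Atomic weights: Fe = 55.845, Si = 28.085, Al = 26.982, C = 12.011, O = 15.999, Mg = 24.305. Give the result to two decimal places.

Fe in (Mg0.35Fe0.65)CO3: molar mass 104.814 g/mol; 0.65×55.845 = 36.299 g → 34.63 wt%.
Fe in (Mg0.15Fe0.85)3Al2Si3O12: molar mass 483.549 g/mol; 2.55×55.845 = 142.405 g → 29.45 wt%.
Difference = 34.63 − 29.45 = 5.18 percentage points.

5.18 percentage points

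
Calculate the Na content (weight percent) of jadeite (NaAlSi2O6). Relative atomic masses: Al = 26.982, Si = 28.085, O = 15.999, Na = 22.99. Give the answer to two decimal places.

11.37 weight percent

M(NaAlSi2O6) = 202.136 g/mol.
Na contributes 1 × 22.99 = 22.990 g per mole.
22.990/202.136 = 0.1137 → 11.37%.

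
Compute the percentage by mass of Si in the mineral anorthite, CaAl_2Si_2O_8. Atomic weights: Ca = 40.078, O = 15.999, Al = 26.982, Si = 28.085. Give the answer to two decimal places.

M(CaAl_2Si_2O_8) = 278.204 g/mol.
Si contributes 2 × 28.085 = 56.170 g per mole.
56.170/278.204 = 0.2019 → 20.19%.

20.19 mass %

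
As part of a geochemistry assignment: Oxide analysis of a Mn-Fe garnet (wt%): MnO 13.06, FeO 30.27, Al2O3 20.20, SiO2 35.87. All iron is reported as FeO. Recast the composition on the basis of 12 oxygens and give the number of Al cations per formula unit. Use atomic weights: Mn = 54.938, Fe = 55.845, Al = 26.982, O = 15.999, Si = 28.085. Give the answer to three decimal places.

MnO (M=70.937): mol = 0.18411; Mn = 0.18411, O = 0.18411.
FeO (M=71.844): mol = 0.42133; Fe = 0.42133, O = 0.42133.
Al2O3 (M=101.961): mol = 0.19811; Al = 0.39622, O = 0.59433.
SiO2 (M=60.083): mol = 0.59701; Si = 0.59701, O = 1.19402.
ΣO = 2.39379; factor = 12/ΣO = 5.01297.
Al apfu = 0.39622 × 5.01297 = 1.986.

1.986 Al apfu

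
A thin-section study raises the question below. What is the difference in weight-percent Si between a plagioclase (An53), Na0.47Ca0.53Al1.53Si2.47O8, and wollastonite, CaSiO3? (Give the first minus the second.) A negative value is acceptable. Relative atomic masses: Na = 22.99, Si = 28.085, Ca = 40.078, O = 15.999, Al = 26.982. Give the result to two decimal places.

1.45 percentage points

M(Na0.47Ca0.53Al1.53Si2.47O8) = 270.691 g/mol, so wt% Si = 69.370/270.691 × 100 = 25.63%.
M(CaSiO3) = 116.160 g/mol, so wt% Si = 28.085/116.160 × 100 = 24.18%.
25.63 − 24.18 = 1.45 pp.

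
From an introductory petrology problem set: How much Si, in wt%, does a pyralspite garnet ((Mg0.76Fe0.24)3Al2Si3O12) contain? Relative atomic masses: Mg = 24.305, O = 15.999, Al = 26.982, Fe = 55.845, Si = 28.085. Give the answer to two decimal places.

Formula mass = 2.28·24.305 + 0.72·55.845 + 2·26.982 + 3·28.085 + 12·15.999 = 425.831 g/mol, of which 84.255 g is Si.
So Si makes up 84.255/425.831 = 0.1979 of the mass, i.e. 19.79%.

19.79 wt%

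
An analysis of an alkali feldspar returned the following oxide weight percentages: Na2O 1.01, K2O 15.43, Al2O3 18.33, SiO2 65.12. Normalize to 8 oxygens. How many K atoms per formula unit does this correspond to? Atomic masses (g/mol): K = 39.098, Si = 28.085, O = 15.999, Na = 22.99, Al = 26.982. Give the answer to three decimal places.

0.908 K apfu

Na2O: 1.01/61.979 = 0.01630 mol → 0.03260 mol Na, 0.01630 mol O.
K2O: 15.43/94.195 = 0.16381 mol → 0.32762 mol K, 0.16381 mol O.
Al2O3: 18.33/101.961 = 0.17977 mol → 0.35954 mol Al, 0.53931 mol O.
SiO2: 65.12/60.083 = 1.08383 mol → 1.08383 mol Si, 2.16766 mol O.
Total oxygen = 2.88708 mol. Normalization factor = 8/2.88708 = 2.77097.
K per 8 O = 0.32762 × 2.77097 = 0.908.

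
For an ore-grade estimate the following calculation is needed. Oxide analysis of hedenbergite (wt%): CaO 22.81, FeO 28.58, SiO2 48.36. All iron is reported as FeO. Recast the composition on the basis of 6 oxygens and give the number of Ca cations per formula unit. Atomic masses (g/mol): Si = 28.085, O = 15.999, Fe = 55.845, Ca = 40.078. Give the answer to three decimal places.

22.81 wt% CaO ÷ 56.077 g/mol = 0.40676 mol, giving 0.40676 Ca and 0.40676 O.
28.58 wt% FeO ÷ 71.844 g/mol = 0.39781 mol, giving 0.39781 Fe and 0.39781 O.
48.36 wt% SiO2 ÷ 60.083 g/mol = 0.80489 mol, giving 0.80489 Si and 1.60978 O.
Oxygen sums to 2.41435; scaling by 6/2.41435 = 2.48514 puts the formula on 6 O.
Ca: 0.40676 × 2.48514 = 1.011 atoms per formula unit.

1.011 Ca apfu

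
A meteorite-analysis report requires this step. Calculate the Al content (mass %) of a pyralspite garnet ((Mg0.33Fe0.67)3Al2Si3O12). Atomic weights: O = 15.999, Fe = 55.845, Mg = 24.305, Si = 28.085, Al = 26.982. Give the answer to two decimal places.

Formula mass = 0.99×24.305 + 2.01×55.845 + 2×26.982 + 3×28.085 + 12×15.999 = 466.517 g/mol, of which 53.964 g is Al.
So Al makes up 53.964/466.517 = 0.1157 of the mass, i.e. 11.57%.

11.57 mass %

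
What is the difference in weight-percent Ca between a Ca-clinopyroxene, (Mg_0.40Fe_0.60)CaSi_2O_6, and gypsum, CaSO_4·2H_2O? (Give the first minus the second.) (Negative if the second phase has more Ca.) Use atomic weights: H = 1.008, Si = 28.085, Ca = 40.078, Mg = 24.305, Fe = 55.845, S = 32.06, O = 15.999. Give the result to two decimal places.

First mineral: 40.078 g Ca in 235.471 g formula = 17.02 wt% Ca.
Second mineral: 40.078 g Ca in 172.164 g formula = 23.28 wt% Ca.
17.02% − 23.28% gives a difference of -6.26 percentage points.

-6.26 percentage points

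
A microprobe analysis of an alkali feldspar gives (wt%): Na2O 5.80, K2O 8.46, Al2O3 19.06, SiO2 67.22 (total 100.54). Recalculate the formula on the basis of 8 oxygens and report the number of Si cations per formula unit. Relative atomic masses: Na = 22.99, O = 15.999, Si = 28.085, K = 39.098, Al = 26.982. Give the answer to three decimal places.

3.002 Si apfu

5.80 wt% Na2O ÷ 61.979 g/mol = 0.09358 mol, giving 0.18716 Na and 0.09358 O.
8.46 wt% K2O ÷ 94.195 g/mol = 0.08981 mol, giving 0.17962 K and 0.08981 O.
19.06 wt% Al2O3 ÷ 101.961 g/mol = 0.18693 mol, giving 0.37386 Al and 0.56079 O.
67.22 wt% SiO2 ÷ 60.083 g/mol = 1.11879 mol, giving 1.11879 Si and 2.23758 O.
Oxygen sums to 2.98176; scaling by 8/2.98176 = 2.68298 puts the formula on 8 O.
Si: 1.11879 × 2.68298 = 3.002 atoms per formula unit.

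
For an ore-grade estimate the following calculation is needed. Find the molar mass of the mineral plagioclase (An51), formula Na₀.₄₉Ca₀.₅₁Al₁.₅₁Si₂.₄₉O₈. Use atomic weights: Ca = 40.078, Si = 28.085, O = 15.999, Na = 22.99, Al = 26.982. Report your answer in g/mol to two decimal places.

M = 0.49·22.99 + 0.51·40.078 + 1.51·26.982 + 2.49·28.085 + 8·15.999

270.37 g/mol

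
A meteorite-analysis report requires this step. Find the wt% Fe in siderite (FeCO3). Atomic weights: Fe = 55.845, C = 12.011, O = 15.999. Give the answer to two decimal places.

48.20 wt%

Molar mass of FeCO3: 1·55.845 + 1·12.011 + 3·15.999 = 115.853 g/mol.
Mass of Fe per formula unit: 1 × 55.845 = 55.845 g.
Weight fraction Fe = 55.845 / 115.853 = 0.4820.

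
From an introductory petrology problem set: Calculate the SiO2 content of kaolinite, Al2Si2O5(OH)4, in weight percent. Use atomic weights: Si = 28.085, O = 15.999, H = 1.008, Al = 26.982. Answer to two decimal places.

46.55 wt%

M(Al2Si2O5(OH)4) = 258.157 g/mol; M(SiO2) = 60.083 g/mol.
Moles SiO2 per formula unit = 2 Si ÷ 1 = 2.0000.
SiO2 fraction = (2.0000 × 60.083) / 258.157 = 120.166/258.157 = 0.4655.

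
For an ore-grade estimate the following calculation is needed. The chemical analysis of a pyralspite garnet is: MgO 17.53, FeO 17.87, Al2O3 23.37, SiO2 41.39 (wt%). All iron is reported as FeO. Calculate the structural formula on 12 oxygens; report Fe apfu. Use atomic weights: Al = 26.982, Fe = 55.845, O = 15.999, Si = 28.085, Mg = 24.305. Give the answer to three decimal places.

MgO: 17.53/40.304 = 0.43494 mol → 0.43494 mol Mg, 0.43494 mol O.
FeO: 17.87/71.844 = 0.24873 mol → 0.24873 mol Fe, 0.24873 mol O.
Al2O3: 23.37/101.961 = 0.22921 mol → 0.45842 mol Al, 0.68763 mol O.
SiO2: 41.39/60.083 = 0.68888 mol → 0.68888 mol Si, 1.37776 mol O.
Total oxygen = 2.74906 mol. Normalization factor = 12/2.74906 = 4.36513.
Fe per 12 O = 0.24873 × 4.36513 = 1.086.

1.086 Fe apfu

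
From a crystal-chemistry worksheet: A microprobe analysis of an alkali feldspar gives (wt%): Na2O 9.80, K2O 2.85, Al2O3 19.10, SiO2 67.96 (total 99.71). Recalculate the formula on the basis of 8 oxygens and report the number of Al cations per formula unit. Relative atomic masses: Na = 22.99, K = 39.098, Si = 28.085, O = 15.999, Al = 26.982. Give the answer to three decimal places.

0.995 Al apfu

9.80 wt% Na2O ÷ 61.979 g/mol = 0.15812 mol, giving 0.31624 Na and 0.15812 O.
2.85 wt% K2O ÷ 94.195 g/mol = 0.03026 mol, giving 0.06052 K and 0.03026 O.
19.10 wt% Al2O3 ÷ 101.961 g/mol = 0.18733 mol, giving 0.37466 Al and 0.56199 O.
67.96 wt% SiO2 ÷ 60.083 g/mol = 1.13110 mol, giving 1.13110 Si and 2.26220 O.
Oxygen sums to 3.01257; scaling by 8/3.01257 = 2.65554 puts the formula on 8 O.
Al: 0.37466 × 2.65554 = 0.995 atoms per formula unit.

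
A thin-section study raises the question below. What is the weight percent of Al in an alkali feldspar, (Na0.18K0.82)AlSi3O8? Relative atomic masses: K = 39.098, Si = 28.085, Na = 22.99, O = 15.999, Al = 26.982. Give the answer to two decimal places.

Formula mass = 0.18×22.99 + 0.82×39.098 + 1×26.982 + 3×28.085 + 8×15.999 = 275.428 g/mol, of which 26.982 g is Al.
So Al makes up 26.982/275.428 = 0.0980 of the mass, i.e. 9.80%.

9.80 weight percent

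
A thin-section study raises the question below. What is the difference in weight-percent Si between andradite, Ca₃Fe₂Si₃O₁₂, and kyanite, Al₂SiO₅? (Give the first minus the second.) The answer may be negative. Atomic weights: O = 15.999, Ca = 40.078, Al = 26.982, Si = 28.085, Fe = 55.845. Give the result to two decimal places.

-0.75 percentage points

M(Ca₃Fe₂Si₃O₁₂) = 508.167 g/mol, so wt% Si = 84.255/508.167 × 100 = 16.58%.
M(Al₂SiO₅) = 162.044 g/mol, so wt% Si = 28.085/162.044 × 100 = 17.33%.
16.58 − 17.33 = -0.75 pp.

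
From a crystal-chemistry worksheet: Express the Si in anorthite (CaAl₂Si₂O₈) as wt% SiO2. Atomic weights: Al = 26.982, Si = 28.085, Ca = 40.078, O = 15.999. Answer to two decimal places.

43.19 wt%

Molar mass of CaAl₂Si₂O₈ = 1×40.078 + 2×26.982 + 2×28.085 + 8×15.999 = 278.204 g/mol.
Each formula unit contains 2 Si, equivalent to 2/1 = 2.0000 mol SiO2.
M(SiO2) = 1×28.085 + 2×15.999 = 60.083 g/mol.
Mass of SiO2 per formula unit = 2.0000 × 60.083 = 120.166 g.
SiO2 wt% = 120.166 / 278.204 × 100 = 43.19%.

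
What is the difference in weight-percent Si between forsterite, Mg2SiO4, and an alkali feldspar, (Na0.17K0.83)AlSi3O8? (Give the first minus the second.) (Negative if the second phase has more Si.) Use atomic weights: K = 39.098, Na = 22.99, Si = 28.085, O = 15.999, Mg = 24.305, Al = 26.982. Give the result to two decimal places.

-10.61 percentage points

M(Mg2SiO4) = 140.691 g/mol, so wt% Si = 28.085/140.691 × 100 = 19.96%.
M((Na0.17K0.83)AlSi3O8) = 275.589 g/mol, so wt% Si = 84.255/275.589 × 100 = 30.57%.
19.96 − 30.57 = -10.61 pp.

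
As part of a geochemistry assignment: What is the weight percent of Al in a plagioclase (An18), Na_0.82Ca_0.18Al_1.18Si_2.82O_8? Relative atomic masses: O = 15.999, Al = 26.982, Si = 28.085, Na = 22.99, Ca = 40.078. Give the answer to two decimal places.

Molar mass of Na_0.82Ca_0.18Al_1.18Si_2.82O_8: 0.82·22.99 + 0.18·40.078 + 1.18·26.982 + 2.82·28.085 + 8·15.999 = 265.096 g/mol.
Mass of Al per formula unit: 1.18 × 26.982 = 31.839 g.
Weight fraction Al = 31.839 / 265.096 = 0.1201.

12.01 mass %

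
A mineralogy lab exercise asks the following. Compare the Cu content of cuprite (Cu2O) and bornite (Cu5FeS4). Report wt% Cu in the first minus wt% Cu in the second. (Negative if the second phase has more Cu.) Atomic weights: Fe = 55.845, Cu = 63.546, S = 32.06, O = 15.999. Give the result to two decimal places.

First mineral: 127.092 g Cu in 143.091 g formula = 88.82 wt% Cu.
Second mineral: 317.730 g Cu in 501.815 g formula = 63.32 wt% Cu.
88.82% − 63.32% gives a difference of 25.50 percentage points.

25.50 percentage points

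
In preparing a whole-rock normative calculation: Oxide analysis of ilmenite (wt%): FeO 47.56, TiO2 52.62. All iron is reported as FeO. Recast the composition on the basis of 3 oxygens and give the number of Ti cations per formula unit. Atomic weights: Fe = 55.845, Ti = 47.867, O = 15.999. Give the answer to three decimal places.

FeO (M=71.844): mol = 0.66199; Fe = 0.66199, O = 0.66199.
TiO2 (M=79.865): mol = 0.65886; Ti = 0.65886, O = 1.31772.
ΣO = 1.97971; factor = 3/ΣO = 1.51537.
Ti apfu = 0.65886 × 1.51537 = 0.998.

0.998 Ti apfu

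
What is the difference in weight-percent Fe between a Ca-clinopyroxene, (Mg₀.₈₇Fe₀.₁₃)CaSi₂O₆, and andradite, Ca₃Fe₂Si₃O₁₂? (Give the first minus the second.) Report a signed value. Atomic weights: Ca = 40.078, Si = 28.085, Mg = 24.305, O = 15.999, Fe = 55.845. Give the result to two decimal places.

-18.69 percentage points

First mineral: 7.260 g Fe in 220.647 g formula = 3.29 wt% Fe.
Second mineral: 111.690 g Fe in 508.167 g formula = 21.98 wt% Fe.
3.29% − 21.98% gives a difference of -18.69 percentage points.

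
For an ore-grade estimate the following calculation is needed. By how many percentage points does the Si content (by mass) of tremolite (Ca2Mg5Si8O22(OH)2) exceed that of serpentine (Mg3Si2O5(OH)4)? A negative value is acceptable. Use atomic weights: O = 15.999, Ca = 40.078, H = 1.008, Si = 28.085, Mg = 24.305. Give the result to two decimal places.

M(Ca2Mg5Si8O22(OH)2) = 812.353 g/mol, so wt% Si = 224.680/812.353 × 100 = 27.66%.
M(Mg3Si2O5(OH)4) = 277.108 g/mol, so wt% Si = 56.170/277.108 × 100 = 20.27%.
27.66 − 20.27 = 7.39 pp.

7.39 percentage points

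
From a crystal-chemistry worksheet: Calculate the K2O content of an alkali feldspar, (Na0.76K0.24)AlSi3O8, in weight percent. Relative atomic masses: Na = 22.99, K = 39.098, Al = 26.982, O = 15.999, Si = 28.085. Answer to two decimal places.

4.25 wt%

M((Na0.76K0.24)AlSi3O8) = 266.085 g/mol; M(K2O) = 94.195 g/mol.
Moles K2O per formula unit = 0.24 K ÷ 2 = 0.1200.
K2O fraction = (0.1200 × 94.195) / 266.085 = 11.303/266.085 = 0.0425.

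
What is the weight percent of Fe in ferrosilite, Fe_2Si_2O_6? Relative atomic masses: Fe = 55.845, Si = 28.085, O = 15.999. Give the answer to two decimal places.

M(Fe_2Si_2O_6) = 263.854 g/mol.
Fe contributes 2 × 55.845 = 111.690 g per mole.
111.690/263.854 = 0.4233 → 42.33%.

42.33 weight percent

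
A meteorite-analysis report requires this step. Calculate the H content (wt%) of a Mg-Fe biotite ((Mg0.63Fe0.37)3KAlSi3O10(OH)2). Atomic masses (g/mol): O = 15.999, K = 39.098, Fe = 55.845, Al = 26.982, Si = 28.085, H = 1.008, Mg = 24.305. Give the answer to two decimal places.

0.45 wt%

M((Mg0.63Fe0.37)3KAlSi3O10(OH)2) = 452.263 g/mol.
H contributes 2 × 1.008 = 2.016 g per mole.
2.016/452.263 = 0.0045 → 0.45%.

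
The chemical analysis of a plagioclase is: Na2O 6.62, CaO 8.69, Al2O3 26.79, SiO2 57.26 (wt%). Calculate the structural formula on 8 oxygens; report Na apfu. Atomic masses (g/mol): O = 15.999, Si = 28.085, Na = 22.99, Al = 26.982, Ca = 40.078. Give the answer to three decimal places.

6.62 wt% Na2O ÷ 61.979 g/mol = 0.10681 mol, giving 0.21362 Na and 0.10681 O.
8.69 wt% CaO ÷ 56.077 g/mol = 0.15497 mol, giving 0.15497 Ca and 0.15497 O.
26.79 wt% Al2O3 ÷ 101.961 g/mol = 0.26275 mol, giving 0.52550 Al and 0.78825 O.
57.26 wt% SiO2 ÷ 60.083 g/mol = 0.95301 mol, giving 0.95301 Si and 1.90602 O.
Oxygen sums to 2.95605; scaling by 8/2.95605 = 2.70631 puts the formula on 8 O.
Na: 0.21362 × 2.70631 = 0.578 atoms per formula unit.

0.578 Na apfu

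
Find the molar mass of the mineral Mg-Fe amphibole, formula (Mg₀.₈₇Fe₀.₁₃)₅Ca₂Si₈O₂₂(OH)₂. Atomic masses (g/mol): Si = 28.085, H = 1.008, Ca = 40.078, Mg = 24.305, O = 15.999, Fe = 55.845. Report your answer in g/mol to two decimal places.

832.85 g/mol

M = 4.35×24.305 + 0.65×55.845 + 2×40.078 + 8×28.085 + 24×15.999 + 2×1.008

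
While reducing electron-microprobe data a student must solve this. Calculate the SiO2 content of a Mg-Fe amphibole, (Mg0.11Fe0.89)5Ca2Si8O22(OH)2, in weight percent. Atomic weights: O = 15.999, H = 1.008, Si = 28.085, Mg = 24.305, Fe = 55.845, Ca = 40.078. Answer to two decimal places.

Molar mass of (Mg0.11Fe0.89)5Ca2Si8O22(OH)2 = 0.55×24.305 + 4.45×55.845 + 2×40.078 + 8×28.085 + 24×15.999 + 2×1.008 = 952.706 g/mol.
Each formula unit contains 8 Si, equivalent to 8/1 = 8.0000 mol SiO2.
M(SiO2) = 1×28.085 + 2×15.999 = 60.083 g/mol.
Mass of SiO2 per formula unit = 8.0000 × 60.083 = 480.664 g.
SiO2 wt% = 480.664 / 952.706 × 100 = 50.45%.

50.45 wt%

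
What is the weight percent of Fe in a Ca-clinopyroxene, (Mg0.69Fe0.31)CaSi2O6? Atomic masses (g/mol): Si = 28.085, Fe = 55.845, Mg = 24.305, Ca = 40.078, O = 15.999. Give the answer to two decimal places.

7.65 wt%

Molar mass of (Mg0.69Fe0.31)CaSi2O6: 0.69·24.305 + 0.31·55.845 + 1·40.078 + 2·28.085 + 6·15.999 = 226.324 g/mol.
Mass of Fe per formula unit: 0.31 × 55.845 = 17.312 g.
Weight fraction Fe = 17.312 / 226.324 = 0.0765.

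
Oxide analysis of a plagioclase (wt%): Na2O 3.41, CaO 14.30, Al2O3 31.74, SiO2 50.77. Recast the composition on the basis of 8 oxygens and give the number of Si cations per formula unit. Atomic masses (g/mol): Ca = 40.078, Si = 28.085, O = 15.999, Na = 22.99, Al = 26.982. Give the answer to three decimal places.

2.304 Si apfu

Na2O (M=61.979): mol = 0.05502; Na = 0.11004, O = 0.05502.
CaO (M=56.077): mol = 0.25501; Ca = 0.25501, O = 0.25501.
Al2O3 (M=101.961): mol = 0.31130; Al = 0.62260, O = 0.93390.
SiO2 (M=60.083): mol = 0.84500; Si = 0.84500, O = 1.69000.
ΣO = 2.93393; factor = 8/ΣO = 2.72672.
Si apfu = 0.84500 × 2.72672 = 2.304.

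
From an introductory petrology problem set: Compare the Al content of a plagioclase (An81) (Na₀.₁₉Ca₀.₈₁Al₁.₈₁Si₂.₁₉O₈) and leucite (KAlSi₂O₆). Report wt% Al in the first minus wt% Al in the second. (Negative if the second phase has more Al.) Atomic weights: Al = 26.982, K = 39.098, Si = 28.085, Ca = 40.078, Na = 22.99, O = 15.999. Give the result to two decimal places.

5.39 percentage points

First mineral: 48.837 g Al in 275.167 g formula = 17.75 wt% Al.
Second mineral: 26.982 g Al in 218.244 g formula = 12.36 wt% Al.
17.75% − 12.36% gives a difference of 5.39 percentage points.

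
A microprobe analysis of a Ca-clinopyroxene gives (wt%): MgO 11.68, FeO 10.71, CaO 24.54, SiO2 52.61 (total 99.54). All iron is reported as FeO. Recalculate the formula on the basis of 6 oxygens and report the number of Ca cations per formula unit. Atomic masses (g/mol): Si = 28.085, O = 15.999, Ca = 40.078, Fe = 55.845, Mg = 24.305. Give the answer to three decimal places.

0.999 Ca apfu

MgO (M=40.304): mol = 0.28980; Mg = 0.28980, O = 0.28980.
FeO (M=71.844): mol = 0.14907; Fe = 0.14907, O = 0.14907.
CaO (M=56.077): mol = 0.43761; Ca = 0.43761, O = 0.43761.
SiO2 (M=60.083): mol = 0.87562; Si = 0.87562, O = 1.75124.
ΣO = 2.62772; factor = 6/ΣO = 2.28335.
Ca apfu = 0.43761 × 2.28335 = 0.999.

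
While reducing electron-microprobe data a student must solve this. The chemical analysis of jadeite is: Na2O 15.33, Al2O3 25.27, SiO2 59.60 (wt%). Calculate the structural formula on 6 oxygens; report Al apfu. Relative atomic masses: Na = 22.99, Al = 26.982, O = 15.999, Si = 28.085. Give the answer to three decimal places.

Na2O: 15.33/61.979 = 0.24734 mol → 0.49468 mol Na, 0.24734 mol O.
Al2O3: 25.27/101.961 = 0.24784 mol → 0.49568 mol Al, 0.74352 mol O.
SiO2: 59.60/60.083 = 0.99196 mol → 0.99196 mol Si, 1.98392 mol O.
Total oxygen = 2.97478 mol. Normalization factor = 6/2.97478 = 2.01696.
Al per 6 O = 0.49568 × 2.01696 = 1.000.

1.000 Al apfu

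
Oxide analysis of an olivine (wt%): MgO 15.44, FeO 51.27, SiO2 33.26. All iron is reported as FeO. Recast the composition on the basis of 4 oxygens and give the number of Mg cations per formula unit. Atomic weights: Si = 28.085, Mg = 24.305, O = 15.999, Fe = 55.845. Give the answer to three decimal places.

0.695 Mg apfu

MgO (M=40.304): mol = 0.38309; Mg = 0.38309, O = 0.38309.
FeO (M=71.844): mol = 0.71363; Fe = 0.71363, O = 0.71363.
SiO2 (M=60.083): mol = 0.55357; Si = 0.55357, O = 1.10714.
ΣO = 2.20386; factor = 4/ΣO = 1.81500.
Mg apfu = 0.38309 × 1.81500 = 0.695.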